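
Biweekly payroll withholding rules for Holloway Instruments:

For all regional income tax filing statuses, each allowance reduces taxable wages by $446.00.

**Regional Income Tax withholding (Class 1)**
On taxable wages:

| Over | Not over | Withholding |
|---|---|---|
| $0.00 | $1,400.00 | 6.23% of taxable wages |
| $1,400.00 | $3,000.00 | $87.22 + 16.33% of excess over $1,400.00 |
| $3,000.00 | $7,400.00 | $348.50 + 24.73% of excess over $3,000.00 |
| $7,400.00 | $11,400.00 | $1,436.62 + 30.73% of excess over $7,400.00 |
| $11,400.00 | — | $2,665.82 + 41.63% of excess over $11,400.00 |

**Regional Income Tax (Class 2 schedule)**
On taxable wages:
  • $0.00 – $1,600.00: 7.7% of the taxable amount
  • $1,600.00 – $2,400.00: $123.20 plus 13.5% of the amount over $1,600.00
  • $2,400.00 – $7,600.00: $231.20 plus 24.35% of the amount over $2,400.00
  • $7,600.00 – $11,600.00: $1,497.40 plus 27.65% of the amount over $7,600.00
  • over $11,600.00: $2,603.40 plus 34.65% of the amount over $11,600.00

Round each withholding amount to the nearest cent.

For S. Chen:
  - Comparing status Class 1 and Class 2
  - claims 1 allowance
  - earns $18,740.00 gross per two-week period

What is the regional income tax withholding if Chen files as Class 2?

$4,922.87

Regional Income Tax (Class 2): taxable = $18,740.00 − 1×$446.00 = $18,294.00
  $2,603.40 + 34.65% × ($18,294.00 − $11,600.00) = $2,603.40 + 34.65% × $6,694.00 = $4,922.87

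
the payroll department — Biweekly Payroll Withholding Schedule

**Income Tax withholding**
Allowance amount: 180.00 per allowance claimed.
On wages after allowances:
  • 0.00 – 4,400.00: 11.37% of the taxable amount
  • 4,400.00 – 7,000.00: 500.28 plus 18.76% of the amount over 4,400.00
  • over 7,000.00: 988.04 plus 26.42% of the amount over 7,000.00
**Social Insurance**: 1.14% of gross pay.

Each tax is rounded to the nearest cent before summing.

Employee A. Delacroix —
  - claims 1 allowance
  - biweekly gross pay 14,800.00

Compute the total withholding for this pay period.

3,169.96

Income Tax: taxable = 14,800.00 − 1×180.00 = 14,620.00
  988.04 + 26.42% × (14,620.00 − 7,000.00) = 988.04 + 26.42% × 7,620.00 = 3,001.24
Social Insurance: 1.14% × 14,800.00 = 168.72
Total: 3,001.24 + 168.72 = 3,169.96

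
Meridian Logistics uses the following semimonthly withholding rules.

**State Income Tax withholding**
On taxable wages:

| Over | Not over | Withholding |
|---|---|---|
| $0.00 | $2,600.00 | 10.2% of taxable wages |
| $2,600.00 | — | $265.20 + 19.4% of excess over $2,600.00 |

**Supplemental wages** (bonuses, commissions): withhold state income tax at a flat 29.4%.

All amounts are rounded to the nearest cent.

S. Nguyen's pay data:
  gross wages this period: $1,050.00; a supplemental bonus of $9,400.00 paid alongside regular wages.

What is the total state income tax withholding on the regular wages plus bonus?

$2,870.70

State Income Tax: taxable = $1,050.00
  10.2% × $1,050.00 = $107.10
Supplemental (29.4% flat on bonus): 29.4% × $9,400.00 = $2,763.60
Total state income tax: $107.10 + $2,763.60 = $2,870.70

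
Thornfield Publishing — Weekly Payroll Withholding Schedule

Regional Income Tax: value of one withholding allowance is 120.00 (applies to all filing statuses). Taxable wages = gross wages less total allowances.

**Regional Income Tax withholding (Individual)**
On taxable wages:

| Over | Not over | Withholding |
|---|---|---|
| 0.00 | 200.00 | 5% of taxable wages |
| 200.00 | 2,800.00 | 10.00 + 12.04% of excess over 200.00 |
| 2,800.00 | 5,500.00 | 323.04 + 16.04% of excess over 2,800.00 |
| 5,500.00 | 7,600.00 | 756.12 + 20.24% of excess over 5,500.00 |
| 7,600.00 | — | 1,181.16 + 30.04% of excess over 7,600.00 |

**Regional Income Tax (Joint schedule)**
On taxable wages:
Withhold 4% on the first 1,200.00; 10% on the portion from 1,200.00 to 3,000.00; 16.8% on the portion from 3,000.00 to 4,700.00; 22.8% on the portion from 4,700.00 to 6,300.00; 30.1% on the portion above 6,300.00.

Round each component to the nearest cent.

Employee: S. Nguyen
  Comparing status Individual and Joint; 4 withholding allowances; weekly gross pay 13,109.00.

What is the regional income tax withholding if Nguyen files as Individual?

Regional Income Tax (Individual): taxable = 13,109.00 − 4×120.00 = 12,629.00
  1,181.16 + 30.04% × (12,629.00 − 7,600.00) = 1,181.16 + 30.04% × 5,029.00 = 2,691.87

2,691.87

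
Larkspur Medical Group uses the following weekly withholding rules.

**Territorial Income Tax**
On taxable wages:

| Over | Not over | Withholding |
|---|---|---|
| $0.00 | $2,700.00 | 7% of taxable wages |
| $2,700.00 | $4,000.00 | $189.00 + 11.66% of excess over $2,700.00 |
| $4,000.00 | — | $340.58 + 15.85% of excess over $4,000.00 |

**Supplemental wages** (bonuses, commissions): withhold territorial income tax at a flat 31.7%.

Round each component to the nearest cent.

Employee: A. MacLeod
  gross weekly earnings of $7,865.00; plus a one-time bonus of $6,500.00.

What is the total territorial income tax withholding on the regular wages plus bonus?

Territorial Income Tax: taxable = $7,865.00
  $340.58 + 15.85% × ($7,865.00 − $4,000.00) = $340.58 + 15.85% × $3,865.00 = $953.18
Supplemental (31.7% flat on bonus): 31.7% × $6,500.00 = $2,060.50
Total territorial income tax: $953.18 + $2,060.50 = $3,013.68

$3,013.68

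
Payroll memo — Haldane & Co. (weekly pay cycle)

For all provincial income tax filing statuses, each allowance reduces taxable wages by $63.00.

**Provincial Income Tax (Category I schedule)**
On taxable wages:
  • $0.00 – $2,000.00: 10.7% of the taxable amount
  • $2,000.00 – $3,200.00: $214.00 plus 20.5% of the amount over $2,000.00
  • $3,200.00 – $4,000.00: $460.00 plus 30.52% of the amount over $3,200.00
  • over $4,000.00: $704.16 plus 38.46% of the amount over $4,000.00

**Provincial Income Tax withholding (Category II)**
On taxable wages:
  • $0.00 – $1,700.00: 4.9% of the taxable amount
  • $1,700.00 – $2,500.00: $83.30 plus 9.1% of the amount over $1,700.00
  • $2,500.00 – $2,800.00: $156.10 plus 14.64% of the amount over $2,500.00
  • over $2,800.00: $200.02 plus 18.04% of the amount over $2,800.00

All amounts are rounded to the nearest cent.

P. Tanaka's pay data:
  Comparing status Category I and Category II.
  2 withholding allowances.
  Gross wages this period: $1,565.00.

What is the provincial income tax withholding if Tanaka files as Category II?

$70.51

Provincial Income Tax (Category II): taxable = $1,565.00 − 2×$63.00 = $1,439.00
  4.9% × $1,439.00 = $70.51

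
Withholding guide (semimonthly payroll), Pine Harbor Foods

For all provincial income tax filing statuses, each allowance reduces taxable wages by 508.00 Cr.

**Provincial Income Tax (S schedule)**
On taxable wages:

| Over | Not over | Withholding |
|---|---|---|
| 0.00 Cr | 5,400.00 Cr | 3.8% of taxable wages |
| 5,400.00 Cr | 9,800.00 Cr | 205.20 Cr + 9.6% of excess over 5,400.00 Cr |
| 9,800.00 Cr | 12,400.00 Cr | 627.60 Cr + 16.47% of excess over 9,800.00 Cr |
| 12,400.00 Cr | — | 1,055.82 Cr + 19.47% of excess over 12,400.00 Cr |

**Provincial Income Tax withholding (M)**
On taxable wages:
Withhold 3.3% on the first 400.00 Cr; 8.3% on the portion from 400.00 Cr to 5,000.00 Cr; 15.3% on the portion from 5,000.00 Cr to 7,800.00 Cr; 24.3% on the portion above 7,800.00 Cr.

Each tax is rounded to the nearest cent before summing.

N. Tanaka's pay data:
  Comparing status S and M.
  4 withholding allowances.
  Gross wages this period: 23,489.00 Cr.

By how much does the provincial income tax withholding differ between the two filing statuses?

Provincial Income Tax (S): taxable = 23,489.00 Cr − 4×508.00 Cr = 21,457.00 Cr
  1,055.82 Cr + 19.47% × (21,457.00 Cr − 12,400.00 Cr) = 1,055.82 Cr + 19.47% × 9,057.00 Cr = 2,819.22 Cr
Provincial Income Tax (M): taxable = 23,489.00 Cr − 4×508.00 Cr = 21,457.00 Cr
  823.40 Cr + 24.3% × (21,457.00 Cr − 7,800.00 Cr) = 823.40 Cr + 24.3% × 13,657.00 Cr = 4,142.05 Cr
Difference: |2,819.22 Cr − 4,142.05 Cr| = 1,322.83 Cr (higher under M)

1,322.83 Cr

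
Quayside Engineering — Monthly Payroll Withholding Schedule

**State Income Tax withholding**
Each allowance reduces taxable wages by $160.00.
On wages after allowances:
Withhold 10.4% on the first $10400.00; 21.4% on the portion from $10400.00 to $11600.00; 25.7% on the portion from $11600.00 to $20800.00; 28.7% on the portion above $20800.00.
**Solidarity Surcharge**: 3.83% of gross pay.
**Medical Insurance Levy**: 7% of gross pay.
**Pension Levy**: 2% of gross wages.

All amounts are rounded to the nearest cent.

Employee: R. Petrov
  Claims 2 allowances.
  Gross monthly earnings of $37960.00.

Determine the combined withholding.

State Income Tax: taxable = $37960.00 − 2×$160.00 = $37640.00
  $3702.80 + 28.7% × ($37640.00 − $20800.00) = $3702.80 + 28.7% × $16840.00 = $8535.88
Solidarity Surcharge: 3.83% × $37960.00 = $1453.87
Medical Insurance Levy: 7% × $37960.00 = $2657.20
Pension Levy: 2% × $37960.00 = $759.20
Total: $8535.88 + $1453.87 + $2657.20 + $759.20 = $13406.15

$13406.15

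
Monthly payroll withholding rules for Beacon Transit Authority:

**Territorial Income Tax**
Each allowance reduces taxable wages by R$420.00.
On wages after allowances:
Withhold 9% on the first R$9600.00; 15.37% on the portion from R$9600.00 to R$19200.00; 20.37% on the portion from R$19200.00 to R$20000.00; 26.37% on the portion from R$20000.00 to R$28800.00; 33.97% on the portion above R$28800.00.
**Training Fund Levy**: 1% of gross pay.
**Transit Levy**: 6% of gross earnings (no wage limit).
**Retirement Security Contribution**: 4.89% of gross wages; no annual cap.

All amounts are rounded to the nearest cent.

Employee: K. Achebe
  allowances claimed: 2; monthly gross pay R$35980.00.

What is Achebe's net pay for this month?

R$24725.24

Territorial Income Tax: taxable = R$35980.00 − 2×R$420.00 = R$35140.00
  R$4823.04 + 33.97% × (R$35140.00 − R$28800.00) = R$4823.04 + 33.97% × R$6340.00 = R$6976.74
Training Fund Levy: 1% × R$35980.00 = R$359.80
Transit Levy: 6% × R$35980.00 = R$2158.80
Retirement Security Contribution: 4.89% × R$35980.00 = R$1759.42
Total withheld: R$6976.74 + R$359.80 + R$2158.80 + R$1759.42 = R$11254.76
Net pay: R$35980.00 − R$11254.76 = R$24725.24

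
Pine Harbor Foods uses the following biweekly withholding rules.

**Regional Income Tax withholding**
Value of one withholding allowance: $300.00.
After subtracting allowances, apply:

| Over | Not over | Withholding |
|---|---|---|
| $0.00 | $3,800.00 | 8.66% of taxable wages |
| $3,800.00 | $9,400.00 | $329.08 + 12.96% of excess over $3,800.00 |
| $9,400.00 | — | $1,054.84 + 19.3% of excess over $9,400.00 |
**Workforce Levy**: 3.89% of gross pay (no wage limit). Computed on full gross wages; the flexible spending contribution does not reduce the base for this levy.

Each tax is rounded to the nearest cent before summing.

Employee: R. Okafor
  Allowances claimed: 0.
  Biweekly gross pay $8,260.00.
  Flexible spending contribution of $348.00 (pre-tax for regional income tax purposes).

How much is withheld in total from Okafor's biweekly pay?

$1,183.31

Regional Income Tax: taxable = $8,260.00 − $348.00 = $7,912.00
  $329.08 + 12.96% × ($7,912.00 − $3,800.00) = $329.08 + 12.96% × $4,112.00 = $862.00
Workforce Levy: 3.89% × $8,260.00 = $321.31
Total: $862.00 + $321.31 = $1,183.31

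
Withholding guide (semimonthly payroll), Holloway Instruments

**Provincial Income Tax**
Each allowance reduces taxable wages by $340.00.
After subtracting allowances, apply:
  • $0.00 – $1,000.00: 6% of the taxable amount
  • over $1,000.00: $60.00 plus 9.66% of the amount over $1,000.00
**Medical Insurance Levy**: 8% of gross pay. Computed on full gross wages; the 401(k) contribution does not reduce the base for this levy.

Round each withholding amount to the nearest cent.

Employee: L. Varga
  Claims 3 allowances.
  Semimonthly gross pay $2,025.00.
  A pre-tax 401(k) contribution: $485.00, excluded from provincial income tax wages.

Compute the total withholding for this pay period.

$193.20

Provincial Income Tax: taxable = $2,025.00 − $485.00 − 3×$340.00 = $520.00
  6% × $520.00 = $31.20
Medical Insurance Levy: 8% × $2,025.00 = $162.00
Total: $31.20 + $162.00 = $193.20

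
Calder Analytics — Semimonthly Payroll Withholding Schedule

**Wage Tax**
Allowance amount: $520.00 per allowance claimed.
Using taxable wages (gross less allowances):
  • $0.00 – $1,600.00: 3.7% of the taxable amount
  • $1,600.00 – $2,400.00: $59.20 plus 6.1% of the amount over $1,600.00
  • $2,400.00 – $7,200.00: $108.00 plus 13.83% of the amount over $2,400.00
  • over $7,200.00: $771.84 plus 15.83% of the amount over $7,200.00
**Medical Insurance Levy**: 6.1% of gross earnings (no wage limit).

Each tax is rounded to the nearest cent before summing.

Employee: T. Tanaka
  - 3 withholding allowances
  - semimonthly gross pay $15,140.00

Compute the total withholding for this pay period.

Wage Tax: taxable = $15,140.00 − 3×$520.00 = $13,580.00
  $771.84 + 15.83% × ($13,580.00 − $7,200.00) = $771.84 + 15.83% × $6,380.00 = $1,781.79
Medical Insurance Levy: 6.1% × $15,140.00 = $923.54
Total: $1,781.79 + $923.54 = $2,705.33

$2,705.33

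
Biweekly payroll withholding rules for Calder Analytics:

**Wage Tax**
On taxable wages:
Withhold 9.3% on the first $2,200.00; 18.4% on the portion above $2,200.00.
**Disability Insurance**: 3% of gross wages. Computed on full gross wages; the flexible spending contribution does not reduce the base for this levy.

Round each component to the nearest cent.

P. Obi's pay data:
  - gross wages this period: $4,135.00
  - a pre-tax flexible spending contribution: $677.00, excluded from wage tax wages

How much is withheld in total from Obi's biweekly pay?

$560.12

Wage Tax: taxable = $4,135.00 − $677.00 = $3,458.00
  $204.60 + 18.4% × ($3,458.00 − $2,200.00) = $204.60 + 18.4% × $1,258.00 = $436.07
Disability Insurance: 3% × $4,135.00 = $124.05
Total: $436.07 + $124.05 = $560.12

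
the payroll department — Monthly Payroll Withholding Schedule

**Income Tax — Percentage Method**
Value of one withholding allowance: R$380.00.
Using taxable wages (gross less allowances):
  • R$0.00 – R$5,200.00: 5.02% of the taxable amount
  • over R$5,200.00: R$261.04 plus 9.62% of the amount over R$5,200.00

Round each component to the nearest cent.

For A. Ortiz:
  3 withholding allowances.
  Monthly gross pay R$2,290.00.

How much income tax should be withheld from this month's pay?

R$57.73

Income Tax: taxable = R$2,290.00 − 3×R$380.00 = R$1,150.00
  5.02% × R$1,150.00 = R$57.73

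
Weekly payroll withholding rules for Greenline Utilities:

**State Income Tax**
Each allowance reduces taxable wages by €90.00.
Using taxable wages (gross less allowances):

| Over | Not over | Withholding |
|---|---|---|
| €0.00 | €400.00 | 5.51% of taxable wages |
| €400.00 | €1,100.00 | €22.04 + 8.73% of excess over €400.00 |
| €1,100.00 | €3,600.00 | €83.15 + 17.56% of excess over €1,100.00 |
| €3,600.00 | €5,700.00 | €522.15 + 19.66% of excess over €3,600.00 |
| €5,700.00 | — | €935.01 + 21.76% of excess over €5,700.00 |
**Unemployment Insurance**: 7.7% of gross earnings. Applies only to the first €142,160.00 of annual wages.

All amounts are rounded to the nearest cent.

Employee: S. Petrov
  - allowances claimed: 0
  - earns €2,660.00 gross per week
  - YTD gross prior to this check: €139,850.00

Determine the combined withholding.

State Income Tax: taxable = €2,660.00
  €83.15 + 17.56% × (€2,660.00 − €1,100.00) = €83.15 + 17.56% × €1,560.00 = €357.09
Unemployment Insurance: cap €142,160.00 − YTD €139,850.00 = €2,310.00 subject; 7.7% × €2,310.00 = €177.87
Total: €357.09 + €177.87 = €534.96

€534.96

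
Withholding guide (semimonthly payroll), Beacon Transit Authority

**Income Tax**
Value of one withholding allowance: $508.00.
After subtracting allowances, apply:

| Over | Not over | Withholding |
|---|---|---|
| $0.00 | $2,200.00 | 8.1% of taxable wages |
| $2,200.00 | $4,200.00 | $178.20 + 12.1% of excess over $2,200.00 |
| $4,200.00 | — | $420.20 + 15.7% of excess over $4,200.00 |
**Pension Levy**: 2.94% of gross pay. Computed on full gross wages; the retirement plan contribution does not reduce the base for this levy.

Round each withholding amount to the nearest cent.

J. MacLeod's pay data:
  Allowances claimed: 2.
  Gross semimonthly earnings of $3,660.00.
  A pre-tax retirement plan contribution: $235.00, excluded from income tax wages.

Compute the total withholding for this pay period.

Income Tax: taxable = $3,660.00 − $235.00 − 2×$508.00 = $2,409.00
  $178.20 + 12.1% × ($2,409.00 − $2,200.00) = $178.20 + 12.1% × $209.00 = $203.49
Pension Levy: 2.94% × $3,660.00 = $107.60
Total: $203.49 + $107.60 = $311.09

$311.09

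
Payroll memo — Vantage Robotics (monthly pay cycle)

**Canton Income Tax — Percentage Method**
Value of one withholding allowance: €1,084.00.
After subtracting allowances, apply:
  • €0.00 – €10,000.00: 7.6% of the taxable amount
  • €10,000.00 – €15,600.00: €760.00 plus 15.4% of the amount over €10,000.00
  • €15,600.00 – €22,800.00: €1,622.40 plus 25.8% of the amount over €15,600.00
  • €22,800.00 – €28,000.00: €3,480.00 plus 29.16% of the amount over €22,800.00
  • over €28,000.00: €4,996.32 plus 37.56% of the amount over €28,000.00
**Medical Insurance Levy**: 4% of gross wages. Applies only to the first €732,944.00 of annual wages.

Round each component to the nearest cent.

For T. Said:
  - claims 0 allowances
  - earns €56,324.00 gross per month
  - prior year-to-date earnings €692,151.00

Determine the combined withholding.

€17,266.53

Canton Income Tax: taxable = €56,324.00
  €4,996.32 + 37.56% × (€56,324.00 − €28,000.00) = €4,996.32 + 37.56% × €28,324.00 = €15,634.81
Medical Insurance Levy: cap €732,944.00 − YTD €692,151.00 = €40,793.00 subject; 4% × €40,793.00 = €1,631.72
Total: €15,634.81 + €1,631.72 = €17,266.53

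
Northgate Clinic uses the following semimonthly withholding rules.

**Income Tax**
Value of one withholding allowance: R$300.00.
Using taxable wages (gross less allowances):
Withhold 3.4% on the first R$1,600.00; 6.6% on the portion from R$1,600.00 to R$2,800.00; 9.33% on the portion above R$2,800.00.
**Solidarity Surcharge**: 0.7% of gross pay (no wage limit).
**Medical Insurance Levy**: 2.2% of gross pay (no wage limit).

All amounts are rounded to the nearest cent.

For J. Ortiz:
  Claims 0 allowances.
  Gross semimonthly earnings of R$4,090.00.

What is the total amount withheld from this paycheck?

R$372.57

Income Tax: taxable = R$4,090.00
  R$133.60 + 9.33% × (R$4,090.00 − R$2,800.00) = R$133.60 + 9.33% × R$1,290.00 = R$253.96
Solidarity Surcharge: 0.7% × R$4,090.00 = R$28.63
Medical Insurance Levy: 2.2% × R$4,090.00 = R$89.98
Total: R$253.96 + R$28.63 + R$89.98 = R$372.57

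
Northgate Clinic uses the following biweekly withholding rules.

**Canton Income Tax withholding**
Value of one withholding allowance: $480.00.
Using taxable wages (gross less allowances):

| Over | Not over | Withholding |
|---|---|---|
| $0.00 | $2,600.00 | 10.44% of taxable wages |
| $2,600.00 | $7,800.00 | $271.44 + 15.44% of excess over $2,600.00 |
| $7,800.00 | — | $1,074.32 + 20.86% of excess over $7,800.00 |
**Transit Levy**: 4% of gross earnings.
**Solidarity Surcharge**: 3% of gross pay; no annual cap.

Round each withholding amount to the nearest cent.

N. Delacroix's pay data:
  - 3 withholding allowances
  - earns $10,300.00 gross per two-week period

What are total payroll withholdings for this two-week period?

$2,016.44

Canton Income Tax: taxable = $10,300.00 − 3×$480.00 = $8,860.00
  $1,074.32 + 20.86% × ($8,860.00 − $7,800.00) = $1,074.32 + 20.86% × $1,060.00 = $1,295.44
Transit Levy: 4% × $10,300.00 = $412.00
Solidarity Surcharge: 3% × $10,300.00 = $309.00
Total: $1,295.44 + $412.00 + $309.00 = $2,016.44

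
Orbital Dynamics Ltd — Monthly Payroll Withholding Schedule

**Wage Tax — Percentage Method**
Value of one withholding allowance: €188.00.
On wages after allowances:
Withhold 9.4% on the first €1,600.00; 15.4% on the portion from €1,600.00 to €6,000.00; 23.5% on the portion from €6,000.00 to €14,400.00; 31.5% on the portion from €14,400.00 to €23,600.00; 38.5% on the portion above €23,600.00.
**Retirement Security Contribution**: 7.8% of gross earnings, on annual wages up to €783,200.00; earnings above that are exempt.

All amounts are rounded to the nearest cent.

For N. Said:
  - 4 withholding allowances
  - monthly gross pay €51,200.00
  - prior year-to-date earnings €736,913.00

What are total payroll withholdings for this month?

Wage Tax: taxable = €51,200.00 − 4×€188.00 = €50,448.00
  €5,700.00 + 38.5% × (€50,448.00 − €23,600.00) = €5,700.00 + 38.5% × €26,848.00 = €16,036.48
Retirement Security Contribution: cap €783,200.00 − YTD €736,913.00 = €46,287.00 subject; 7.8% × €46,287.00 = €3,610.39
Total: €16,036.48 + €3,610.39 = €19,646.87

€19,646.87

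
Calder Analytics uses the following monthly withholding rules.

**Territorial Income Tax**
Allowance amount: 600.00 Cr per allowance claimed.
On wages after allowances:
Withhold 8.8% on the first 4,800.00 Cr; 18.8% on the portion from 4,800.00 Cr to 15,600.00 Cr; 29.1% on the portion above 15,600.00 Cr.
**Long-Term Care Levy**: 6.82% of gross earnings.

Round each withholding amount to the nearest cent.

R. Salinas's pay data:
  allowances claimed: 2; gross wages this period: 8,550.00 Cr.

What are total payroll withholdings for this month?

Territorial Income Tax: taxable = 8,550.00 Cr − 2×600.00 Cr = 7,350.00 Cr
  422.40 Cr + 18.8% × (7,350.00 Cr − 4,800.00 Cr) = 422.40 Cr + 18.8% × 2,550.00 Cr = 901.80 Cr
Long-Term Care Levy: 6.82% × 8,550.00 Cr = 583.11 Cr
Total: 901.80 Cr + 583.11 Cr = 1,484.91 Cr

1,484.91 Cr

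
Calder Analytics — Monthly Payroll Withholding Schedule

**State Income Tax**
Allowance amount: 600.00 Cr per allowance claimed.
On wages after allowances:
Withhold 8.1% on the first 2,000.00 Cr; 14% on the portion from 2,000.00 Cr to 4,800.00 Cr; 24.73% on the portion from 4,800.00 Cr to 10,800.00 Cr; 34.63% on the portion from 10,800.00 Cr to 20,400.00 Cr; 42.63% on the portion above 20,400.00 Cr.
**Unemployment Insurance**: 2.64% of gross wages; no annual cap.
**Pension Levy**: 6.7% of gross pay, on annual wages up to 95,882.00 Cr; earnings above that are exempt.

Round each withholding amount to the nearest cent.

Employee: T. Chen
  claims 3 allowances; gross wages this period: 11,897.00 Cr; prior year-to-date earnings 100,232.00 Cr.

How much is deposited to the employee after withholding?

State Income Tax: taxable = 11,897.00 Cr − 3×600.00 Cr = 10,097.00 Cr
  554.00 Cr + 24.73% × (10,097.00 Cr − 4,800.00 Cr) = 554.00 Cr + 24.73% × 5,297.00 Cr = 1,863.95 Cr
Unemployment Insurance: 2.64% × 11,897.00 Cr = 314.08 Cr
Pension Levy: YTD 100,232.00 Cr ≥ cap 95,882.00 Cr → 0.00 Cr
Total withheld: 1,863.95 Cr + 314.08 Cr + 0.00 Cr = 2,178.03 Cr
Net pay: 11,897.00 Cr − 2,178.03 Cr = 9,718.97 Cr

9,718.97 Cr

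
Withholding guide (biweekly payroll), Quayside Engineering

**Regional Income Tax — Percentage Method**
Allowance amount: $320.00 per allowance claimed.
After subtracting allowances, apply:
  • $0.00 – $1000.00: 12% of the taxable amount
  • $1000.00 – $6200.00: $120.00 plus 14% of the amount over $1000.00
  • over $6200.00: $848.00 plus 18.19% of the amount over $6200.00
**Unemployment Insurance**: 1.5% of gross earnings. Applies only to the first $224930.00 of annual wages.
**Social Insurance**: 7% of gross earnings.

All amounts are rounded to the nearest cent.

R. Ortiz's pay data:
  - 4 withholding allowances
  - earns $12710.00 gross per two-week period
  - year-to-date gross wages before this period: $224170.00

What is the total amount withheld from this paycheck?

$2700.44

Regional Income Tax: taxable = $12710.00 − 4×$320.00 = $11430.00
  $848.00 + 18.19% × ($11430.00 − $6200.00) = $848.00 + 18.19% × $5230.00 = $1799.34
Unemployment Insurance: cap $224930.00 − YTD $224170.00 = $760.00 subject; 1.5% × $760.00 = $11.40
Social Insurance: 7% × $12710.00 = $889.70
Total: $1799.34 + $11.40 + $889.70 = $2700.44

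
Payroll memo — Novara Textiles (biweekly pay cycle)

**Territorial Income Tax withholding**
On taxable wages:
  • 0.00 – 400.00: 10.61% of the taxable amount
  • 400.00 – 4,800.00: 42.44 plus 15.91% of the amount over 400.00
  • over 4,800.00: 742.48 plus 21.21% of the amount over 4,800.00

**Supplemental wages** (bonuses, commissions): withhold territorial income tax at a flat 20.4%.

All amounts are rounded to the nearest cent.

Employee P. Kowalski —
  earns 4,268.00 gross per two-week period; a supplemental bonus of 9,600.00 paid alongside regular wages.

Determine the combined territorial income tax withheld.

Territorial Income Tax: taxable = 4,268.00
  42.44 + 15.91% × (4,268.00 − 400.00) = 42.44 + 15.91% × 3,868.00 = 657.84
Supplemental (20.4% flat on bonus): 20.4% × 9,600.00 = 1,958.40
Total territorial income tax: 657.84 + 1,958.40 = 2,616.24

2,616.24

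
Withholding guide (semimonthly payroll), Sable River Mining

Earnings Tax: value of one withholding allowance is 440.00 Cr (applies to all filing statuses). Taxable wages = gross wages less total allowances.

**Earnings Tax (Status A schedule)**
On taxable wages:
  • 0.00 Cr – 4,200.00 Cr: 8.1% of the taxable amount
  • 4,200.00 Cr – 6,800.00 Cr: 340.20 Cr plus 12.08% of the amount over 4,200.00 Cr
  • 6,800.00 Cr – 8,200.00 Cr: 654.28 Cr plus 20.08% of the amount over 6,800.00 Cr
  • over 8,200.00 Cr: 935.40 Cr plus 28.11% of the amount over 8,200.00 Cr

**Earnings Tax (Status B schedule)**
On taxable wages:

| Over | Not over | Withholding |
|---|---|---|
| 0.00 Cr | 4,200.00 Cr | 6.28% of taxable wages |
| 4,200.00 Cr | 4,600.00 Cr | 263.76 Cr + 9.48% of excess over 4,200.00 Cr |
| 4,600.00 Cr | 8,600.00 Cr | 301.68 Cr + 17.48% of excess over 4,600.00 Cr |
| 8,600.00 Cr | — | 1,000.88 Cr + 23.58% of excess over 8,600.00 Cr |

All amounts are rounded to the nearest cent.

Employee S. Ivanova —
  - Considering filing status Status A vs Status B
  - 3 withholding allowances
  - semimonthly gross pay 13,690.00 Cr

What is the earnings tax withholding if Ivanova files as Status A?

2,107.59 Cr

Earnings Tax (Status A): taxable = 13,690.00 Cr − 3×440.00 Cr = 12,370.00 Cr
  935.40 Cr + 28.11% × (12,370.00 Cr − 8,200.00 Cr) = 935.40 Cr + 28.11% × 4,170.00 Cr = 2,107.59 Cr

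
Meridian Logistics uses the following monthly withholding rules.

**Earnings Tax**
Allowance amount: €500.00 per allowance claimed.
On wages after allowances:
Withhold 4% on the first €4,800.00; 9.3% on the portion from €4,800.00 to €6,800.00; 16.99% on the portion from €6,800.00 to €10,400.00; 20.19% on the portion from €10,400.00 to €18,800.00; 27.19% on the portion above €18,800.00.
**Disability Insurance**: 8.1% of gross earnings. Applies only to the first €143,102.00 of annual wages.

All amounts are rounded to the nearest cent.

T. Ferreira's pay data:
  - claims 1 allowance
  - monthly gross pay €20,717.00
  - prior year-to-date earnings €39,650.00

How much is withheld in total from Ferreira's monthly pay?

€4,748.96

Earnings Tax: taxable = €20,717.00 − 1×€500.00 = €20,217.00
  €2,685.60 + 27.19% × (€20,217.00 − €18,800.00) = €2,685.60 + 27.19% × €1,417.00 = €3,070.88
Disability Insurance: 8.1% × €20,717.00 = €1,678.08
Total: €3,070.88 + €1,678.08 = €4,748.96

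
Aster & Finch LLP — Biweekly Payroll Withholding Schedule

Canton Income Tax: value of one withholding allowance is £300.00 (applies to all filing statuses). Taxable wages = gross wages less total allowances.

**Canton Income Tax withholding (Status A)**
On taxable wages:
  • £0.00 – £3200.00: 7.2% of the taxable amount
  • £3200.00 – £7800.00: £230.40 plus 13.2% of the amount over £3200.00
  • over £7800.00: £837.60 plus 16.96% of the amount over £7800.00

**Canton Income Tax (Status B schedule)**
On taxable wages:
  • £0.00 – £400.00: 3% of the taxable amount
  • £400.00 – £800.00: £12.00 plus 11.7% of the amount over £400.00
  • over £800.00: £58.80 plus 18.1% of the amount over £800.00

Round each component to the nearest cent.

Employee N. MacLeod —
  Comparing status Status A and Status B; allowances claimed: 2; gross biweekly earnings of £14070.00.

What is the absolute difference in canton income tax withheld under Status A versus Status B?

Canton Income Tax (Status A): taxable = £14070.00 − 2×£300.00 = £13470.00
  £837.60 + 16.96% × (£13470.00 − £7800.00) = £837.60 + 16.96% × £5670.00 = £1799.23
Canton Income Tax (Status B): taxable = £14070.00 − 2×£300.00 = £13470.00
  £58.80 + 18.1% × (£13470.00 − £800.00) = £58.80 + 18.1% × £12670.00 = £2352.07
Difference: |£1799.23 − £2352.07| = £552.84 (higher under Status B)

£552.84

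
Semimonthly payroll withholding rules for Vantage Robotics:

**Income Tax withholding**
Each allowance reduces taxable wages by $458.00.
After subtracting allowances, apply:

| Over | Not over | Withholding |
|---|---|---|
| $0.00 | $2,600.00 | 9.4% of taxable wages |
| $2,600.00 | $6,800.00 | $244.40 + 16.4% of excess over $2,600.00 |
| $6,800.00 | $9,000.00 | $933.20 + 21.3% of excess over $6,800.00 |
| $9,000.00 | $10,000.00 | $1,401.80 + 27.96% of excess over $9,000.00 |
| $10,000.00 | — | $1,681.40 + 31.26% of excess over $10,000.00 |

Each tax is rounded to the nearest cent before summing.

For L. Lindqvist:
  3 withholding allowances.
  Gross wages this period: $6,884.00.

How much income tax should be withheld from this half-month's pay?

Income Tax: taxable = $6,884.00 − 3×$458.00 = $5,510.00
  $244.40 + 16.4% × ($5,510.00 − $2,600.00) = $244.40 + 16.4% × $2,910.00 = $721.64

$721.64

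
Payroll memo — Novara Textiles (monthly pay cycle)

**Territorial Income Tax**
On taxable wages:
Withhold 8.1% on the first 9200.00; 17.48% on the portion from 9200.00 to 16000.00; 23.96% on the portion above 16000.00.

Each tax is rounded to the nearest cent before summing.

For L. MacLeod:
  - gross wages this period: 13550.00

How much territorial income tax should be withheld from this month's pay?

Territorial Income Tax: taxable = 13550.00
  745.20 + 17.48% × (13550.00 − 9200.00) = 745.20 + 17.48% × 4350.00 = 1505.58

1505.58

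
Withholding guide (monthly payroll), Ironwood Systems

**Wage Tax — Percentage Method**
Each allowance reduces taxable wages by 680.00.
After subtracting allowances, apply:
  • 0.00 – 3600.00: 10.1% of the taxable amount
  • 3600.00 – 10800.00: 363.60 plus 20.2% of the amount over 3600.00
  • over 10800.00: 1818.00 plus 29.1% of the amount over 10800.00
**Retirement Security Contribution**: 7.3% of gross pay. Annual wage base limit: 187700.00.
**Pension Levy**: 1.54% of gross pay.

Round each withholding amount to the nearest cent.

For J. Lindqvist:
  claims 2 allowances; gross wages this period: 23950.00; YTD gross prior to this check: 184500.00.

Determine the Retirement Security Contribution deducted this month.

Retirement Security Contribution: cap 187700.00 − YTD 184500.00 = 3200.00 subject; 7.3% × 3200.00 = 233.60

233.60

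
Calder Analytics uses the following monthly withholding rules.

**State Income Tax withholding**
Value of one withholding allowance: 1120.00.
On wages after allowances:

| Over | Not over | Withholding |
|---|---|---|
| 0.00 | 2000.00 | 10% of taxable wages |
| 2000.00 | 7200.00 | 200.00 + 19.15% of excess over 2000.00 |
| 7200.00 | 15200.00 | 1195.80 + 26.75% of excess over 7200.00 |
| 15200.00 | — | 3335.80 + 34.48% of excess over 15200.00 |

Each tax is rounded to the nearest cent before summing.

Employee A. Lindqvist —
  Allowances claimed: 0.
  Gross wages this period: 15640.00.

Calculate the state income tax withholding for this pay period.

3487.51

State Income Tax: taxable = 15640.00
  3335.80 + 34.48% × (15640.00 − 15200.00) = 3335.80 + 34.48% × 440.00 = 3487.51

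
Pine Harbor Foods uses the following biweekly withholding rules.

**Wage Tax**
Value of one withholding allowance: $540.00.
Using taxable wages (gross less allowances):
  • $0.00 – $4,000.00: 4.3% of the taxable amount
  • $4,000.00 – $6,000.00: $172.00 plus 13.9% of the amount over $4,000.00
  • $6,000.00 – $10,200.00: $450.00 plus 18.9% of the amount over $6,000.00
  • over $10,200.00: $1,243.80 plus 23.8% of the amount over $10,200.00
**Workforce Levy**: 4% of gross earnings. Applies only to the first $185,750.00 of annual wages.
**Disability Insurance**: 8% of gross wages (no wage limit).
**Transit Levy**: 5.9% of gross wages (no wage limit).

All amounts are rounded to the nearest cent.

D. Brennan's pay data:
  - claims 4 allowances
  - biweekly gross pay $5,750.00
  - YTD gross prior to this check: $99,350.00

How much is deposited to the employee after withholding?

$4,566.38

Wage Tax: taxable = $5,750.00 − 4×$540.00 = $3,590.00
  4.3% × $3,590.00 = $154.37
Workforce Levy: 4% × $5,750.00 = $230.00
Disability Insurance: 8% × $5,750.00 = $460.00
Transit Levy: 5.9% × $5,750.00 = $339.25
Total withheld: $154.37 + $230.00 + $460.00 + $339.25 = $1,183.62
Net pay: $5,750.00 − $1,183.62 = $4,566.38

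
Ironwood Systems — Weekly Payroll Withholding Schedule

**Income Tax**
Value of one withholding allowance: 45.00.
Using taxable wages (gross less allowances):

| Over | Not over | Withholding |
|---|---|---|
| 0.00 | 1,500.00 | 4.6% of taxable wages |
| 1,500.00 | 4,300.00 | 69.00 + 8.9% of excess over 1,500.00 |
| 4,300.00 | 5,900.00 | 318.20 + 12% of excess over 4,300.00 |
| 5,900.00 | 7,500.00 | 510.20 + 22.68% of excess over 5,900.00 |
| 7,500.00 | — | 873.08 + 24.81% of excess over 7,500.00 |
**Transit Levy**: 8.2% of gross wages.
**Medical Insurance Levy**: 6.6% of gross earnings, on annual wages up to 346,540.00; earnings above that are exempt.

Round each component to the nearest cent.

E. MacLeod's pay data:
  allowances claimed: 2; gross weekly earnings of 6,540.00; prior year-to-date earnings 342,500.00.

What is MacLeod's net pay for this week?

Income Tax: taxable = 6,540.00 − 2×45.00 = 6,450.00
  510.20 + 22.68% × (6,450.00 − 5,900.00) = 510.20 + 22.68% × 550.00 = 634.94
Transit Levy: 8.2% × 6,540.00 = 536.28
Medical Insurance Levy: cap 346,540.00 − YTD 342,500.00 = 4,040.00 subject; 6.6% × 4,040.00 = 266.64
Total withheld: 634.94 + 536.28 + 266.64 = 1,437.86
Net pay: 6,540.00 − 1,437.86 = 5,102.14

5,102.14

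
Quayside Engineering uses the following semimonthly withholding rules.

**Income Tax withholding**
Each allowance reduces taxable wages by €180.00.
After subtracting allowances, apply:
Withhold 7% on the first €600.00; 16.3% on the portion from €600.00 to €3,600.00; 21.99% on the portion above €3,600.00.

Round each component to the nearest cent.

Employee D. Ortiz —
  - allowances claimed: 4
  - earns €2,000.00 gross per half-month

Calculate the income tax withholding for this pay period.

€152.84

Income Tax: taxable = €2,000.00 − 4×€180.00 = €1,280.00
  €42.00 + 16.3% × (€1,280.00 − €600.00) = €42.00 + 16.3% × €680.00 = €152.84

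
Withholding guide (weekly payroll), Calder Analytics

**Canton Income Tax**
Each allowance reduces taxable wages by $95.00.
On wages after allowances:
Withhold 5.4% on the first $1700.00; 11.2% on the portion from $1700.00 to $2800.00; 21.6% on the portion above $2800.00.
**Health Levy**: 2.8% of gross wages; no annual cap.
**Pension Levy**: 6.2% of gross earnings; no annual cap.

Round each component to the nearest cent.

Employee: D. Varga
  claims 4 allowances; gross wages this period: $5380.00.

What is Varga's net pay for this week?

$4205.60

Canton Income Tax: taxable = $5380.00 − 4×$95.00 = $5000.00
  $215.00 + 21.6% × ($5000.00 − $2800.00) = $215.00 + 21.6% × $2200.00 = $690.20
Health Levy: 2.8% × $5380.00 = $150.64
Pension Levy: 6.2% × $5380.00 = $333.56
Total withheld: $690.20 + $150.64 + $333.56 = $1174.40
Net pay: $5380.00 − $1174.40 = $4205.60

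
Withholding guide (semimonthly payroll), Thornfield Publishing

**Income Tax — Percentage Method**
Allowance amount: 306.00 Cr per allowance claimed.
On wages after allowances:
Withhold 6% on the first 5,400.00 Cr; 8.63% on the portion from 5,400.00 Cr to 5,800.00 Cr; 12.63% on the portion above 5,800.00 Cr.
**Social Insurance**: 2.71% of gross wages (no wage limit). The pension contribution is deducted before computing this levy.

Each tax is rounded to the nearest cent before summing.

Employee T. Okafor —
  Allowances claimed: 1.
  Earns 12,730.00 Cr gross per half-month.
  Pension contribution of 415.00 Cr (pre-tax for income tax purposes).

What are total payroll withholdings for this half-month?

Income Tax: taxable = 12,730.00 Cr − 415.00 Cr − 1×306.00 Cr = 12,009.00 Cr
  358.52 Cr + 12.63% × (12,009.00 Cr − 5,800.00 Cr) = 358.52 Cr + 12.63% × 6,209.00 Cr = 1,142.72 Cr
Social Insurance: 2.71% × 12,315.00 Cr = 333.74 Cr
Total: 1,142.72 Cr + 333.74 Cr = 1,476.46 Cr

1,476.46 Cr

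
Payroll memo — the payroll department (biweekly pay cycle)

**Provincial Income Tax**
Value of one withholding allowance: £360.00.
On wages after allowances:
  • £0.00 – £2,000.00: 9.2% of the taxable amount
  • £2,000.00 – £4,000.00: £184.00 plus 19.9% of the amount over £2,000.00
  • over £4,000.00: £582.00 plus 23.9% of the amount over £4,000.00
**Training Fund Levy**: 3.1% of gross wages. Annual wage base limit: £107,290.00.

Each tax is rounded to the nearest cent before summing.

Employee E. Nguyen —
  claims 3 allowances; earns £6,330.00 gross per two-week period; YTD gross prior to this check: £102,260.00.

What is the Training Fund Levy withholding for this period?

£155.93

Training Fund Levy: cap £107,290.00 − YTD £102,260.00 = £5,030.00 subject; 3.1% × £5,030.00 = £155.93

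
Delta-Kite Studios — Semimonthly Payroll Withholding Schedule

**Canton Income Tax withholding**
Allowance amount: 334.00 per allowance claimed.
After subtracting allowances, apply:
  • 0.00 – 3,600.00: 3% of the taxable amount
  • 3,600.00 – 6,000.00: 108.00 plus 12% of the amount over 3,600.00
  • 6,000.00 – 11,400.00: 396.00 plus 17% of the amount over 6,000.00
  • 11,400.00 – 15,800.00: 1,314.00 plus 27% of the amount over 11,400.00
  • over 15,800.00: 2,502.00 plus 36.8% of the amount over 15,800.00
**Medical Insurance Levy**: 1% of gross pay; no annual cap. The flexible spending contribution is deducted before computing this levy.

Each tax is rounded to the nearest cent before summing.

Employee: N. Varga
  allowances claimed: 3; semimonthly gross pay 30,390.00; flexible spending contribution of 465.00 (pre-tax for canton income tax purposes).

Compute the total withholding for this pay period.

7,630.51

Canton Income Tax: taxable = 30,390.00 − 465.00 − 3×334.00 = 28,923.00
  2,502.00 + 36.8% × (28,923.00 − 15,800.00) = 2,502.00 + 36.8% × 13,123.00 = 7,331.26
Medical Insurance Levy: 1% × 29,925.00 = 299.25
Total: 7,331.26 + 299.25 = 7,630.51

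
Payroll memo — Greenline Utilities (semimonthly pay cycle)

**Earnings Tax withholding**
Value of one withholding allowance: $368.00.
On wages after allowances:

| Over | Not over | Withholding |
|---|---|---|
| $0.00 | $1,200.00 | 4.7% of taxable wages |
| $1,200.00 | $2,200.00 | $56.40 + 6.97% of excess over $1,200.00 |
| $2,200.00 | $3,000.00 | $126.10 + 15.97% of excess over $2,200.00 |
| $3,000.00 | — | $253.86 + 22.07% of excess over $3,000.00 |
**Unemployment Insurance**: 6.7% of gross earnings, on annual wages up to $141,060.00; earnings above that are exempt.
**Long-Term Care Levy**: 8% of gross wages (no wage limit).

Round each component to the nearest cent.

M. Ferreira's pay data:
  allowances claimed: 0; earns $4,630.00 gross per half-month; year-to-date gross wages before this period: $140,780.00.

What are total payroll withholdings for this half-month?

$1,002.76

Earnings Tax: taxable = $4,630.00
  $253.86 + 22.07% × ($4,630.00 − $3,000.00) = $253.86 + 22.07% × $1,630.00 = $613.60
Unemployment Insurance: cap $141,060.00 − YTD $140,780.00 = $280.00 subject; 6.7% × $280.00 = $18.76
Long-Term Care Levy: 8% × $4,630.00 = $370.40
Total: $613.60 + $18.76 + $370.40 = $1,002.76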